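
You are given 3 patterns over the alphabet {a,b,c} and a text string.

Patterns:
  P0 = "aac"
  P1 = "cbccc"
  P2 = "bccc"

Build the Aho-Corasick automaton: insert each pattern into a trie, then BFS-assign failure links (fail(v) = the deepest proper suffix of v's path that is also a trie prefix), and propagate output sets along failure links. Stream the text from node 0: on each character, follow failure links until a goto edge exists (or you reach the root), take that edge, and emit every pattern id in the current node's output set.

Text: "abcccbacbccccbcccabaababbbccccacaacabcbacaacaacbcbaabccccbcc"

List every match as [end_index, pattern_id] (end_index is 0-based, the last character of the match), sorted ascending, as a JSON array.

Build automaton:
Trie (insert patterns):
  0='ε' goto a→1 b→9 c→4
  1='a' goto a→2
  2='aa' goto c→3
  3='aac' goto ·  [P0 ends]
  4='c' goto b→5
  5='cb' goto c→6
  6='cbc' goto c→7
  7='cbcc' goto c→8
  8='cbccc' goto ·  [P1 ends]
  9='b' goto c→10
  10='bc' goto c→11
  11='bcc' goto c→12
  12='bccc' goto ·  [P2 ends]

BFS fail/out derivation:
  fail(1) 'a': from fail(0)=0 chase 'a': 0 ⇒ 0;  out=∅∪out(0)=∅
  fail(4) 'c': from fail(0)=0 chase 'c': 0 ⇒ 0;  out=∅∪out(0)=∅
  fail(9) 'b': from fail(0)=0 chase 'b': 0 ⇒ 0;  out=∅∪out(0)=∅
  fail(2) 'aa': from fail(1)=0 chase 'a': 0 ⇒ 1;  out=∅∪out(1)=∅
  fail(5) 'cb': from fail(4)=0 chase 'b': 0 ⇒ 9;  out=∅∪out(9)=∅
  fail(10) 'bc': from fail(9)=0 chase 'c': 0 ⇒ 4;  out=∅∪out(4)=∅
  fail(3) 'aac': from fail(2)=1 chase 'c': 1→0 ⇒ 4;  out={0}∪out(4)={0}
  fail(6) 'cbc': from fail(5)=9 chase 'c': 9 ⇒ 10;  out=∅∪out(10)=∅
  fail(11) 'bcc': from fail(10)=4 chase 'c': 4→0 ⇒ 4;  out=∅∪out(4)=∅
  fail(7) 'cbcc': from fail(6)=10 chase 'c': 10 ⇒ 11;  out=∅∪out(11)=∅
  fail(12) 'bccc': from fail(11)=4 chase 'c': 4→0 ⇒ 4;  out={2}∪out(4)={2}
  fail(8) 'cbccc': from fail(7)=11 chase 'c': 11 ⇒ 12;  out={1}∪out(12)={1,2}

Scan:
i=0 'a': node 0→1
i=1 'b': node 1→9 (via fail)
i=2 'c': node 9→10
i=3 'c': node 10→11
i=4 'c': node 11→12  ** P2@[1:4]
i=5 'b': node 12→5 (via fail)
i=6 'a': node 5→1 (via fail)
i=7 'c': node 1→4 (via fail)
i=8 'b': node 4→5
i=9 'c': node 5→6
i=10 'c': node 6→7
i=11 'c': node 7→8  ** P1@[7:11],P2@[8:11]
i=12 'c': node 8→4 (via fail)
i=13 'b': node 4→5
i=14 'c': node 5→6
i=15 'c': node 6→7
i=16 'c': node 7→8  ** P1@[12:16],P2@[13:16]
i=17 'a': node 8→1 (via fail)
i=18 'b': node 1→9 (via fail)
i=19 'a': node 9→1 (via fail)
i=20 'a': node 1→2
i=21 'b': node 2→9 (via fail)
i=22 'a': node 9→1 (via fail)
i=23 'b': node 1→9 (via fail)
i=24 'b': node 9→9 (via fail)
i=25 'b': node 9→9 (via fail)
i=26 'c': node 9→10
i=27 'c': node 10→11
i=28 'c': node 11→12  ** P2@[25:28]
i=29 'c': node 12→4 (via fail)
i=30 'a': node 4→1 (via fail)
i=31 'c': node 1→4 (via fail)
i=32 'a': node 4→1 (via fail)
i=33 'a': node 1→2
i=34 'c': node 2→3  ** P0@[32:34]
i=35 'a': node 3→1 (via fail)
i=36 'b': node 1→9 (via fail)
i=37 'c': node 9→10
i=38 'b': node 10→5 (via fail)
i=39 'a': node 5→1 (via fail)
i=40 'c': node 1→4 (via fail)
i=41 'a': node 4→1 (via fail)
i=42 'a': node 1→2
i=43 'c': node 2→3  ** P0@[41:43]
i=44 'a': node 3→1 (via fail)
i=45 'a': node 1→2
i=46 'c': node 2→3  ** P0@[44:46]
i=47 'b': node 3→5 (via fail)
i=48 'c': node 5→6
i=49 'b': node 6→5 (via fail)
i=50 'a': node 5→1 (via fail)
i=51 'a': node 1→2
i=52 'b': node 2→9 (via fail)
i=53 'c': node 9→10
i=54 'c': node 10→11
i=55 'c': node 11→12  ** P2@[52:55]
i=56 'c': node 12→4 (via fail)
i=57 'b': node 4→5
i=58 'c': node 5→6
i=59 'c': node 6→7

Result: [[4,2],[11,1],[11,2],[16,1],[16,2],[28,2],[34,0],[43,0],[46,0],[55,2]]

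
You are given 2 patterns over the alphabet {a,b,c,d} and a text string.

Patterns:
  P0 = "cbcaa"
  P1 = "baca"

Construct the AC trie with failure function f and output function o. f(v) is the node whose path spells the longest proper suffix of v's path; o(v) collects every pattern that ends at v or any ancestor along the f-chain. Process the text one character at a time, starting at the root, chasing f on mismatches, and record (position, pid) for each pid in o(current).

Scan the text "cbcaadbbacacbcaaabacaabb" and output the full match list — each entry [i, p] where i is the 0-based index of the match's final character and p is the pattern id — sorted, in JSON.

Build automaton:
Trie (insert patterns):
  n0 'ε': b→6 c→1
  n1 'c': b→2
  n2 'cb': c→3
  n3 'cbc': a→4
  n4 'cbca': a→5
  n5 'cbcaa': ·  ←P0
  n6 'b': a→7
  n7 'ba': c→8
  n8 'bac': a→9
  n9 'baca': ·  ←P1

BFS fail/out derivation:
  fail(1) 'c': from fail(0)=0 chase 'c': 0 ⇒ 0;  out=∅∪out(0)=∅
  fail(6) 'b': from fail(0)=0 chase 'b': 0 ⇒ 0;  out=∅∪out(0)=∅
  fail(2) 'cb': from fail(1)=0 chase 'b': 0 ⇒ 6;  out=∅∪out(6)=∅
  fail(7) 'ba': from fail(6)=0 chase 'a': 0 ⇒ 0;  out=∅∪out(0)=∅
  fail(3) 'cbc': from fail(2)=6 chase 'c': 6→0 ⇒ 1;  out=∅∪out(1)=∅
  fail(8) 'bac': from fail(7)=0 chase 'c': 0 ⇒ 1;  out=∅∪out(1)=∅
  fail(4) 'cbca': from fail(3)=1 chase 'a': 1→0 ⇒ 0;  out=∅∪out(0)=∅
  fail(9) 'baca': from fail(8)=1 chase 'a': 1→0 ⇒ 0;  out={1}∪out(0)={1}
  fail(5) 'cbcaa': from fail(4)=0 chase 'a': 0 ⇒ 0;  out={0}∪out(0)={0}

Run:
pos 0 'c': at 1
pos 1 'b': at 2
pos 2 'c': at 3
pos 3 'a': at 4
pos 4 'a': at 5  emit P0@[0:4]
pos 5 'd': at 0 ·f
pos 6 'b': at 6
pos 7 'b': at 6 ·f
pos 8 'a': at 7
pos 9 'c': at 8
pos 10 'a': at 9  emit P1@[7:10]
pos 11 'c': at 1 ·f
pos 12 'b': at 2
pos 13 'c': at 3
pos 14 'a': at 4
pos 15 'a': at 5  emit P0@[11:15]
pos 16 'a': at 0 ·f
pos 17 'b': at 6
pos 18 'a': at 7
pos 19 'c': at 8
pos 20 'a': at 9  emit P1@[17:20]
pos 21 'a': at 0 ·f
pos 22 'b': at 6
pos 23 'b': at 6 ·f

Matches: [[4,0],[10,1],[15,0],[20,1]]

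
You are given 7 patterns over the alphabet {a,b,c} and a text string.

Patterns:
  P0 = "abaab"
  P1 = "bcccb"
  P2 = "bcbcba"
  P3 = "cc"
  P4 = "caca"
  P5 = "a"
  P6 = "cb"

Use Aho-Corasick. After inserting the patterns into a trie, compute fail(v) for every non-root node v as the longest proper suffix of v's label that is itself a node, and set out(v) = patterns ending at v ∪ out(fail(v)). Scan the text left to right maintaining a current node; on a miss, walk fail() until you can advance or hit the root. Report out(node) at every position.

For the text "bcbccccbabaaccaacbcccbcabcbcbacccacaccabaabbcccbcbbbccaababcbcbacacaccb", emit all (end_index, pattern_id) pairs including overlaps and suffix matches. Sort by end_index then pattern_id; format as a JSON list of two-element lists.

Build:
Trie (insert patterns):
  n0 'ε': a→1 b→6 c→15
  n1 'a': b→2  ←P5
  n2 'ab': a→3
  n3 'aba': a→4
  n4 'abaa': b→5
  n5 'abaab': ·  ←P0
  n6 'b': c→7
  n7 'bc': b→11 c→8
  n8 'bcc': c→9
  n9 'bccc': b→10
  n10 'bcccb': ·  ←P1
  n11 'bcb': c→12
  n12 'bcbc': b→13
  n13 'bcbcb': a→14
  n14 'bcbcba': ·  ←P2
  n15 'c': a→17 b→20 c→16
  n16 'cc': ·  ←P3
  n17 'ca': c→18
  n18 'cac': a→19
  n19 'caca': ·  ←P4
  n20 'cb': ·  ←P6

BFS fail/out derivation:
  n1('a'): parent n0 fail=0; on 'a' 0 → fail=0;  out {5}∪∅={5}
  n6('b'): parent n0 fail=0; on 'b' 0 → fail=0;  out ∅∪∅=∅
  n15('c'): parent n0 fail=0; on 'c' 0 → fail=0;  out ∅∪∅=∅
  n2('ab'): parent n1 fail=0; on 'b' 0 → fail=6;  out ∅∪∅=∅
  n7('bc'): parent n6 fail=0; on 'c' 0 → fail=15;  out ∅∪∅=∅
  n16('cc'): parent n15 fail=0; on 'c' 0 → fail=15;  out {3}∪∅={3}
  n17('ca'): parent n15 fail=0; on 'a' 0 → fail=1;  out ∅∪{5}={5}
  n20('cb'): parent n15 fail=0; on 'b' 0 → fail=6;  out {6}∪∅={6}
  n3('aba'): parent n2 fail=6; on 'a' 6→0 → fail=1;  out ∅∪{5}={5}
  n8('bcc'): parent n7 fail=15; on 'c' 15 → fail=16;  out ∅∪{3}={3}
  n11('bcb'): parent n7 fail=15; on 'b' 15 → fail=20;  out ∅∪{6}={6}
  n18('cac'): parent n17 fail=1; on 'c' 1→0 → fail=15;  out ∅∪∅=∅
  n4('abaa'): parent n3 fail=1; on 'a' 1→0 → fail=1;  out ∅∪{5}={5}
  n9('bccc'): parent n8 fail=16; on 'c' 16→15 → fail=16;  out ∅∪{3}={3}
  n12('bcbc'): parent n11 fail=20; on 'c' 20→6 → fail=7;  out ∅∪∅=∅
  n19('caca'): parent n18 fail=15; on 'a' 15 → fail=17;  out {4}∪{5}={4,5}
  n5('abaab'): parent n4 fail=1; on 'b' 1 → fail=2;  out {0}∪∅={0}
  n10('bcccb'): parent n9 fail=16; on 'b' 16→15 → fail=20;  out {1}∪{6}={1,6}
  n13('bcbcb'): parent n12 fail=7; on 'b' 7 → fail=11;  out ∅∪{6}={6}
  n14('bcbcba'): parent n13 fail=11; on 'a' 11→20→6→0 → fail=1;  out {2}∪{5}={2,5}

Run:
pos 0 'b': at 6
pos 1 'c': at 7
pos 2 'b': at 11  ** P6@[1:2]
pos 3 'c': at 12
pos 4 'c': at 8 (via fail)  ** P3@[3:4]
pos 5 'c': at 9  ** P3@[4:5]
pos 6 'c': at 16 (via fail)  ** P3@[5:6]
pos 7 'b': at 20 (via fail)  ** P6@[6:7]
pos 8 'a': at 1 (via fail)  ** P5@[8:8]
pos 9 'b': at 2
pos 10 'a': at 3  ** P5@[10:10]
pos 11 'a': at 4  ** P5@[11:11]
pos 12 'c': at 15 (via fail)
pos 13 'c': at 16  ** P3@[12:13]
pos 14 'a': at 17 (via fail)  ** P5@[14:14]
pos 15 'a': at 1 (via fail)  ** P5@[15:15]
pos 16 'c': at 15 (via fail)
pos 17 'b': at 20  ** P6@[16:17]
pos 18 'c': at 7 (via fail)
pos 19 'c': at 8  ** P3@[18:19]
pos 20 'c': at 9  ** P3@[19:20]
pos 21 'b': at 10  ** P1@[17:21],P6@[20:21]
pos 22 'c': at 7 (via fail)
pos 23 'a': at 17 (via fail)  ** P5@[23:23]
pos 24 'b': at 2 (via fail)
pos 25 'c': at 7 (via fail)
pos 26 'b': at 11  ** P6@[25:26]
pos 27 'c': at 12
pos 28 'b': at 13  ** P6@[27:28]
pos 29 'a': at 14  ** P2@[24:29],P5@[29:29]
pos 30 'c': at 15 (via fail)
pos 31 'c': at 16  ** P3@[30:31]
pos 32 'c': at 16 (via fail)  ** P3@[31:32]
pos 33 'a': at 17 (via fail)  ** P5@[33:33]
pos 34 'c': at 18
pos 35 'a': at 19  ** P4@[32:35],P5@[35:35]
pos 36 'c': at 18 (via fail)
pos 37 'c': at 16 (via fail)  ** P3@[36:37]
pos 38 'a': at 17 (via fail)  ** P5@[38:38]
pos 39 'b': at 2 (via fail)
pos 40 'a': at 3  ** P5@[40:40]
pos 41 'a': at 4  ** P5@[41:41]
pos 42 'b': at 5  ** P0@[38:42]
pos 43 'b': at 6 (via fail)
pos 44 'c': at 7
pos 45 'c': at 8  ** P3@[44:45]
pos 46 'c': at 9  ** P3@[45:46]
pos 47 'b': at 10  ** P1@[43:47],P6@[46:47]
pos 48 'c': at 7 (via fail)
pos 49 'b': at 11  ** P6@[48:49]
pos 50 'b': at 6 (via fail)
pos 51 'b': at 6 (via fail)
pos 52 'c': at 7
pos 53 'c': at 8  ** P3@[52:53]
pos 54 'a': at 17 (via fail)  ** P5@[54:54]
pos 55 'a': at 1 (via fail)  ** P5@[55:55]
pos 56 'b': at 2
pos 57 'a': at 3  ** P5@[57:57]
pos 58 'b': at 2 (via fail)
pos 59 'c': at 7 (via fail)
pos 60 'b': at 11  ** P6@[59:60]
pos 61 'c': at 12
pos 62 'b': at 13  ** P6@[61:62]
pos 63 'a': at 14  ** P2@[58:63],P5@[63:63]
pos 64 'c': at 15 (via fail)
pos 65 'a': at 17  ** P5@[65:65]
pos 66 'c': at 18
pos 67 'a': at 19  ** P4@[64:67],P5@[67:67]
pos 68 'c': at 18 (via fail)
pos 69 'c': at 16 (via fail)  ** P3@[68:69]
pos 70 'b': at 20 (via fail)  ** P6@[69:70]

Result: [[2,6],[4,3],[5,3],[6,3],[7,6],[8,5],[10,5],[11,5],[13,3],[14,5],[15,5],[17,6],[19,3],[20,3],[21,1],[21,6],[23,5],[26,6],[28,6],[29,2],[29,5],[31,3],[32,3],[33,5],[35,4],[35,5],[37,3],[38,5],[40,5],[41,5],[42,0],[45,3],[46,3],[47,1],[47,6],[49,6],[53,3],[54,5],[55,5],[57,5],[60,6],[62,6],[63,2],[63,5],[65,5],[67,4],[67,5],[69,3],[70,6]]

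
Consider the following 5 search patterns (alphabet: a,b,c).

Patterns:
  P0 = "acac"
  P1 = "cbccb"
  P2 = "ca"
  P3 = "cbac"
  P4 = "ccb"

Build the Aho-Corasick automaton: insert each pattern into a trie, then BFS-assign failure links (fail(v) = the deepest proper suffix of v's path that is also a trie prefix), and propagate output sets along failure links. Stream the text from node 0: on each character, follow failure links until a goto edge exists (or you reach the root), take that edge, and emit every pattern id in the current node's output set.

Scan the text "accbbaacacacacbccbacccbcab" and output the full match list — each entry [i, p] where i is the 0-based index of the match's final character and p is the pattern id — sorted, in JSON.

Build:
Trie (insert patterns):
  n0 'ε': a→1 c→5
  n1 'a': c→2
  n2 'ac': a→3
  n3 'aca': c→4
  n4 'acac': ·  [P0 ends]
  n5 'c': a→10 b→6 c→13
  n6 'cb': a→11 c→7
  n7 'cbc': c→8
  n8 'cbcc': b→9
  n9 'cbccb': ·  [P1 ends]
  n10 'ca': ·  [P2 ends]
  n11 'cba': c→12
  n12 'cbac': ·  [P3 ends]
  n13 'cc': b→14
  n14 'ccb': ·  [P4 ends]

Failure links (BFS by depth):
  fail(1) 'a': from fail(0)=0 chase 'a': 0 ⇒ 0;  out=∅∪out(0)=∅
  fail(5) 'c': from fail(0)=0 chase 'c': 0 ⇒ 0;  out=∅∪out(0)=∅
  fail(2) 'ac': from fail(1)=0 chase 'c': 0 ⇒ 5;  out=∅∪out(5)=∅
  fail(6) 'cb': from fail(5)=0 chase 'b': 0 ⇒ 0;  out=∅∪out(0)=∅
  fail(10) 'ca': from fail(5)=0 chase 'a': 0 ⇒ 1;  out={2}∪out(1)={2}
  fail(13) 'cc': from fail(5)=0 chase 'c': 0 ⇒ 5;  out=∅∪out(5)=∅
  fail(3) 'aca': from fail(2)=5 chase 'a': 5 ⇒ 10;  out=∅∪out(10)={2}
  fail(7) 'cbc': from fail(6)=0 chase 'c': 0 ⇒ 5;  out=∅∪out(5)=∅
  fail(11) 'cba': from fail(6)=0 chase 'a': 0 ⇒ 1;  out=∅∪out(1)=∅
  fail(14) 'ccb': from fail(13)=5 chase 'b': 5 ⇒ 6;  out={4}∪out(6)={4}
  fail(4) 'acac': from fail(3)=10 chase 'c': 10→1 ⇒ 2;  out={0}∪out(2)={0}
  fail(8) 'cbcc': from fail(7)=5 chase 'c': 5 ⇒ 13;  out=∅∪out(13)=∅
  fail(12) 'cbac': from fail(11)=1 chase 'c': 1 ⇒ 2;  out={3}∪out(2)={3}
  fail(9) 'cbccb': from fail(8)=13 chase 'b': 13 ⇒ 14;  out={1}∪out(14)={1,4}

Text stream:
[0] read 'a'  n0⇒n1
[1] read 'c'  n1⇒n2
[2] read 'c'  n2⇒n13 (fail-walked)
[3] read 'b'  n13⇒n14  emit P4@[1:3]
[4] read 'b'  n14⇒n0 (fail-walked)
[5] read 'a'  n0⇒n1
[6] read 'a'  n1⇒n1 (fail-walked)
[7] read 'c'  n1⇒n2
[8] read 'a'  n2⇒n3  emit P2@[7:8]
[9] read 'c'  n3⇒n4  emit P0@[6:9]
[10] read 'a'  n4⇒n3 (fail-walked)  emit P2@[9:10]
[11] read 'c'  n3⇒n4  emit P0@[8:11]
[12] read 'a'  n4⇒n3 (fail-walked)  emit P2@[11:12]
[13] read 'c'  n3⇒n4  emit P0@[10:13]
[14] read 'b'  n4⇒n6 (fail-walked)
[15] read 'c'  n6⇒n7
[16] read 'c'  n7⇒n8
[17] read 'b'  n8⇒n9  emit P1@[13:17],P4@[15:17]
[18] read 'a'  n9⇒n11 (fail-walked)
[19] read 'c'  n11⇒n12  emit P3@[16:19]
[20] read 'c'  n12⇒n13 (fail-walked)
[21] read 'c'  n13⇒n13 (fail-walked)
[22] read 'b'  n13⇒n14  emit P4@[20:22]
[23] read 'c'  n14⇒n7 (fail-walked)
[24] read 'a'  n7⇒n10 (fail-walked)  emit P2@[23:24]
[25] read 'b'  n10⇒n0 (fail-walked)

All matches (sorted): [[3,4],[8,2],[9,0],[10,2],[11,0],[12,2],[13,0],[17,1],[17,4],[19,3],[22,4],[24,2]]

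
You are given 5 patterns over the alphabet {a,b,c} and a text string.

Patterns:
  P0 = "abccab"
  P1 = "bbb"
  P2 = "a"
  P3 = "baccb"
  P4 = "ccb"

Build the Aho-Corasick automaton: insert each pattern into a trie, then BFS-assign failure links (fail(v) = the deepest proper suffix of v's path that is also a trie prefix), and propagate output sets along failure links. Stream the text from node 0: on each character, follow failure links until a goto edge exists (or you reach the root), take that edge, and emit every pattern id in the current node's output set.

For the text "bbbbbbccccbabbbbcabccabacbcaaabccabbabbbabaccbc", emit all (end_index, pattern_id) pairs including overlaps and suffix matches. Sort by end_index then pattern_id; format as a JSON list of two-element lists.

Construct AC machine:
Trie nodes:
  0='ε' goto a→1 b→7 c→14
  1='a' goto b→2  ←P2
  2='ab' goto c→3
  3='abc' goto c→4
  4='abcc' goto a→5
  5='abcca' goto b→6
  6='abccab' goto ·  ←P0
  7='b' goto a→10 b→8
  8='bb' goto b→9
  9='bbb' goto ·  ←P1
  10='ba' goto c→11
  11='bac' goto c→12
  12='bacc' goto b→13
  13='baccb' goto ·  ←P3
  14='c' goto c→15
  15='cc' goto b→16
  16='ccb' goto ·  ←P4

BFS fail/out derivation:
  n1('a'): parent n0 fail=0; on 'a' 0 → fail=0;  out {2}∪∅={2}
  n7('b'): parent n0 fail=0; on 'b' 0 → fail=0;  out ∅∪∅=∅
  n14('c'): parent n0 fail=0; on 'c' 0 → fail=0;  out ∅∪∅=∅
  n2('ab'): parent n1 fail=0; on 'b' 0 → fail=7;  out ∅∪∅=∅
  n8('bb'): parent n7 fail=0; on 'b' 0 → fail=7;  out ∅∪∅=∅
  n10('ba'): parent n7 fail=0; on 'a' 0 → fail=1;  out ∅∪{2}={2}
  n15('cc'): parent n14 fail=0; on 'c' 0 → fail=14;  out ∅∪∅=∅
  n3('abc'): parent n2 fail=7; on 'c' 7→0 → fail=14;  out ∅∪∅=∅
  n9('bbb'): parent n8 fail=7; on 'b' 7 → fail=8;  out {1}∪∅={1}
  n11('bac'): parent n10 fail=1; on 'c' 1→0 → fail=14;  out ∅∪∅=∅
  n16('ccb'): parent n15 fail=14; on 'b' 14→0 → fail=7;  out {4}∪∅={4}
  n4('abcc'): parent n3 fail=14; on 'c' 14 → fail=15;  out ∅∪∅=∅
  n12('bacc'): parent n11 fail=14; on 'c' 14 → fail=15;  out ∅∪∅=∅
  n5('abcca'): parent n4 fail=15; on 'a' 15→14→0 → fail=1;  out ∅∪{2}={2}
  n13('baccb'): parent n12 fail=15; on 'b' 15 → fail=16;  out {3}∪{4}={3,4}
  n6('abccab'): parent n5 fail=1; on 'b' 1 → fail=2;  out {0}∪∅={0}

Scan:
pos 0 'b': at 7
pos 1 'b': at 8
pos 2 'b': at 9  ** P1@[0:2]
pos 3 'b': at 9 (fail-walked)  ** P1@[1:3]
pos 4 'b': at 9 (fail-walked)  ** P1@[2:4]
pos 5 'b': at 9 (fail-walked)  ** P1@[3:5]
pos 6 'c': at 14 (fail-walked)
pos 7 'c': at 15
pos 8 'c': at 15 (fail-walked)
pos 9 'c': at 15 (fail-walked)
pos 10 'b': at 16  ** P4@[8:10]
pos 11 'a': at 10 (fail-walked)  ** P2@[11:11]
pos 12 'b': at 2 (fail-walked)
pos 13 'b': at 8 (fail-walked)
pos 14 'b': at 9  ** P1@[12:14]
pos 15 'b': at 9 (fail-walked)  ** P1@[13:15]
pos 16 'c': at 14 (fail-walked)
pos 17 'a': at 1 (fail-walked)  ** P2@[17:17]
pos 18 'b': at 2
pos 19 'c': at 3
pos 20 'c': at 4
pos 21 'a': at 5  ** P2@[21:21]
pos 22 'b': at 6  ** P0@[17:22]
pos 23 'a': at 10 (fail-walked)  ** P2@[23:23]
pos 24 'c': at 11
pos 25 'b': at 7 (fail-walked)
pos 26 'c': at 14 (fail-walked)
pos 27 'a': at 1 (fail-walked)  ** P2@[27:27]
pos 28 'a': at 1 (fail-walked)  ** P2@[28:28]
pos 29 'a': at 1 (fail-walked)  ** P2@[29:29]
pos 30 'b': at 2
pos 31 'c': at 3
pos 32 'c': at 4
pos 33 'a': at 5  ** P2@[33:33]
pos 34 'b': at 6  ** P0@[29:34]
pos 35 'b': at 8 (fail-walked)
pos 36 'a': at 10 (fail-walked)  ** P2@[36:36]
pos 37 'b': at 2 (fail-walked)
pos 38 'b': at 8 (fail-walked)
pos 39 'b': at 9  ** P1@[37:39]
pos 40 'a': at 10 (fail-walked)  ** P2@[40:40]
pos 41 'b': at 2 (fail-walked)
pos 42 'a': at 10 (fail-walked)  ** P2@[42:42]
pos 43 'c': at 11
pos 44 'c': at 12
pos 45 'b': at 13  ** P3@[41:45],P4@[43:45]
pos 46 'c': at 14 (fail-walked)

Result: [[2,1],[3,1],[4,1],[5,1],[10,4],[11,2],[14,1],[15,1],[17,2],[21,2],[22,0],[23,2],[27,2],[28,2],[29,2],[33,2],[34,0],[36,2],[39,1],[40,2],[42,2],[45,3],[45,4]]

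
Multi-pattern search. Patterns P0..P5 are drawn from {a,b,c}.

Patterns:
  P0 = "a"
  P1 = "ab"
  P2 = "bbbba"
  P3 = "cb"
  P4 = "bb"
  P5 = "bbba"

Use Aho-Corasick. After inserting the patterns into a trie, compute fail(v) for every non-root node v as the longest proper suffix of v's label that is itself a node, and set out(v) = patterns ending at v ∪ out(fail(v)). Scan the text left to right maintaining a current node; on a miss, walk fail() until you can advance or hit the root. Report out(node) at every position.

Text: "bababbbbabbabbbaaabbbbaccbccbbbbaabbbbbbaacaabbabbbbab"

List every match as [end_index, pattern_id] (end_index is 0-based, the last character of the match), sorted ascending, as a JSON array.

Build:
Trie nodes:
  n0 'ε': a→1 b→3 c→8
  n1 'a': b→2  [P0 ends]
  n2 'ab': ·  [P1 ends]
  n3 'b': b→4
  n4 'bb': b→5  [P4 ends]
  n5 'bbb': a→10 b→6
  n6 'bbbb': a→7
  n7 'bbbba': ·  [P2 ends]
  n8 'c': b→9
  n9 'cb': ·  [P3 ends]
  n10 'bbba': ·  [P5 ends]

Failure links (BFS by depth):
  fail(1) 'a': from fail(0)=0 chase 'a': 0 ⇒ 0;  out={0}∪out(0)={0}
  fail(3) 'b': from fail(0)=0 chase 'b': 0 ⇒ 0;  out=∅∪out(0)=∅
  fail(8) 'c': from fail(0)=0 chase 'c': 0 ⇒ 0;  out=∅∪out(0)=∅
  fail(2) 'ab': from fail(1)=0 chase 'b': 0 ⇒ 3;  out={1}∪out(3)={1}
  fail(4) 'bb': from fail(3)=0 chase 'b': 0 ⇒ 3;  out={4}∪out(3)={4}
  fail(9) 'cb': from fail(8)=0 chase 'b': 0 ⇒ 3;  out={3}∪out(3)={3}
  fail(5) 'bbb': from fail(4)=3 chase 'b': 3 ⇒ 4;  out=∅∪out(4)={4}
  fail(6) 'bbbb': from fail(5)=4 chase 'b': 4 ⇒ 5;  out=∅∪out(5)={4}
  fail(10) 'bbba': from fail(5)=4 chase 'a': 4→3→0 ⇒ 1;  out={5}∪out(1)={0,5}
  fail(7) 'bbbba': from fail(6)=5 chase 'a': 5 ⇒ 10;  out={2}∪out(10)={0,2,5}

Text stream:
pos 0 'b': at 3
pos 1 'a': at 1 (via fail)  → match P0@[1:1]
pos 2 'b': at 2  → match P1@[1:2]
pos 3 'a': at 1 (via fail)  → match P0@[3:3]
pos 4 'b': at 2  → match P1@[3:4]
pos 5 'b': at 4 (via fail)  → match P4@[4:5]
pos 6 'b': at 5  → match P4@[5:6]
pos 7 'b': at 6  → match P4@[6:7]
pos 8 'a': at 7  → match P0@[8:8],P2@[4:8],P5@[5:8]
pos 9 'b': at 2 (via fail)  → match P1@[8:9]
pos 10 'b': at 4 (via fail)  → match P4@[9:10]
pos 11 'a': at 1 (via fail)  → match P0@[11:11]
pos 12 'b': at 2  → match P1@[11:12]
pos 13 'b': at 4 (via fail)  → match P4@[12:13]
pos 14 'b': at 5  → match P4@[13:14]
pos 15 'a': at 10  → match P0@[15:15],P5@[12:15]
pos 16 'a': at 1 (via fail)  → match P0@[16:16]
pos 17 'a': at 1 (via fail)  → match P0@[17:17]
pos 18 'b': at 2  → match P1@[17:18]
pos 19 'b': at 4 (via fail)  → match P4@[18:19]
pos 20 'b': at 5  → match P4@[19:20]
pos 21 'b': at 6  → match P4@[20:21]
pos 22 'a': at 7  → match P0@[22:22],P2@[18:22],P5@[19:22]
pos 23 'c': at 8 (via fail)
pos 24 'c': at 8 (via fail)
pos 25 'b': at 9  → match P3@[24:25]
pos 26 'c': at 8 (via fail)
pos 27 'c': at 8 (via fail)
pos 28 'b': at 9  → match P3@[27:28]
pos 29 'b': at 4 (via fail)  → match P4@[28:29]
pos 30 'b': at 5  → match P4@[29:30]
pos 31 'b': at 6  → match P4@[30:31]
pos 32 'a': at 7  → match P0@[32:32],P2@[28:32],P5@[29:32]
pos 33 'a': at 1 (via fail)  → match P0@[33:33]
pos 34 'b': at 2  → match P1@[33:34]
pos 35 'b': at 4 (via fail)  → match P4@[34:35]
pos 36 'b': at 5  → match P4@[35:36]
pos 37 'b': at 6  → match P4@[36:37]
pos 38 'b': at 6 (via fail)  → match P4@[37:38]
pos 39 'b': at 6 (via fail)  → match P4@[38:39]
pos 40 'a': at 7  → match P0@[40:40],P2@[36:40],P5@[37:40]
pos 41 'a': at 1 (via fail)  → match P0@[41:41]
pos 42 'c': at 8 (via fail)
pos 43 'a': at 1 (via fail)  → match P0@[43:43]
pos 44 'a': at 1 (via fail)  → match P0@[44:44]
pos 45 'b': at 2  → match P1@[44:45]
pos 46 'b': at 4 (via fail)  → match P4@[45:46]
pos 47 'a': at 1 (via fail)  → match P0@[47:47]
pos 48 'b': at 2  → match P1@[47:48]
pos 49 'b': at 4 (via fail)  → match P4@[48:49]
pos 50 'b': at 5  → match P4@[49:50]
pos 51 'b': at 6  → match P4@[50:51]
pos 52 'a': at 7  → match P0@[52:52],P2@[48:52],P5@[49:52]
pos 53 'b': at 2 (via fail)  → match P1@[52:53]

All matches (sorted): [[1,0],[2,1],[3,0],[4,1],[5,4],[6,4],[7,4],[8,0],[8,2],[8,5],[9,1],[10,4],[11,0],[12,1],[13,4],[14,4],[15,0],[15,5],[16,0],[17,0],[18,1],[19,4],[20,4],[21,4],[22,0],[22,2],[22,5],[25,3],[28,3],[29,4],[30,4],[31,4],[32,0],[32,2],[32,5],[33,0],[34,1],[35,4],[36,4],[37,4],[38,4],[39,4],[40,0],[40,2],[40,5],[41,0],[43,0],[44,0],[45,1],[46,4],[47,0],[48,1],[49,4],[50,4],[51,4],[52,0],[52,2],[52,5],[53,1]]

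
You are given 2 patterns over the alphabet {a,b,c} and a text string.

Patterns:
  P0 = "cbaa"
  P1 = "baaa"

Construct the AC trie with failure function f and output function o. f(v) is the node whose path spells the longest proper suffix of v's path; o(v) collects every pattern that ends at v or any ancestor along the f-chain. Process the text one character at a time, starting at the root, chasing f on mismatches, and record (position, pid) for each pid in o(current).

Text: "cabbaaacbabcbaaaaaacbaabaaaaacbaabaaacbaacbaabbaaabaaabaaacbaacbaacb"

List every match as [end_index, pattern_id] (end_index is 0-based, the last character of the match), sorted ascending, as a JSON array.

Construct AC machine:
Trie nodes:
  0='ε' goto b→5 c→1
  1='c' goto b→2
  2='cb' goto a→3
  3='cba' goto a→4
  4='cbaa' goto ·  ←P0
  5='b' goto a→6
  6='ba' goto a→7
  7='baa' goto a→8
  8='baaa' goto ·  ←P1

Failure links (BFS by depth):
  fail(1) 'c': from fail(0)=0 chase 'c': 0 ⇒ 0;  out=∅∪out(0)=∅
  fail(5) 'b': from fail(0)=0 chase 'b': 0 ⇒ 0;  out=∅∪out(0)=∅
  fail(2) 'cb': from fail(1)=0 chase 'b': 0 ⇒ 5;  out=∅∪out(5)=∅
  fail(6) 'ba': from fail(5)=0 chase 'a': 0 ⇒ 0;  out=∅∪out(0)=∅
  fail(3) 'cba': from fail(2)=5 chase 'a': 5 ⇒ 6;  out=∅∪out(6)=∅
  fail(7) 'baa': from fail(6)=0 chase 'a': 0 ⇒ 0;  out=∅∪out(0)=∅
  fail(4) 'cbaa': from fail(3)=6 chase 'a': 6 ⇒ 7;  out={0}∪out(7)={0}
  fail(8) 'baaa': from fail(7)=0 chase 'a': 0 ⇒ 0;  out={1}∪out(0)={1}

Text stream:
[0] read 'c'  n0⇒n1
[1] read 'a'  n1⇒n0 (via fail)
[2] read 'b'  n0⇒n5
[3] read 'b'  n5⇒n5 (via fail)
[4] read 'a'  n5⇒n6
[5] read 'a'  n6⇒n7
[6] read 'a'  n7⇒n8  ** P1@[3:6]
[7] read 'c'  n8⇒n1 (via fail)
[8] read 'b'  n1⇒n2
[9] read 'a'  n2⇒n3
[10] read 'b'  n3⇒n5 (via fail)
[11] read 'c'  n5⇒n1 (via fail)
[12] read 'b'  n1⇒n2
[13] read 'a'  n2⇒n3
[14] read 'a'  n3⇒n4  ** P0@[11:14]
[15] read 'a'  n4⇒n8 (via fail)  ** P1@[12:15]
[16] read 'a'  n8⇒n0 (via fail)
[17] read 'a'  n0⇒n0
[18] read 'a'  n0⇒n0
[19] read 'c'  n0⇒n1
[20] read 'b'  n1⇒n2
[21] read 'a'  n2⇒n3
[22] read 'a'  n3⇒n4  ** P0@[19:22]
[23] read 'b'  n4⇒n5 (via fail)
[24] read 'a'  n5⇒n6
[25] read 'a'  n6⇒n7
[26] read 'a'  n7⇒n8  ** P1@[23:26]
[27] read 'a'  n8⇒n0 (via fail)
[28] read 'a'  n0⇒n0
[29] read 'c'  n0⇒n1
[30] read 'b'  n1⇒n2
[31] read 'a'  n2⇒n3
[32] read 'a'  n3⇒n4  ** P0@[29:32]
[33] read 'b'  n4⇒n5 (via fail)
[34] read 'a'  n5⇒n6
[35] read 'a'  n6⇒n7
[36] read 'a'  n7⇒n8  ** P1@[33:36]
[37] read 'c'  n8⇒n1 (via fail)
[38] read 'b'  n1⇒n2
[39] read 'a'  n2⇒n3
[40] read 'a'  n3⇒n4  ** P0@[37:40]
[41] read 'c'  n4⇒n1 (via fail)
[42] read 'b'  n1⇒n2
[43] read 'a'  n2⇒n3
[44] read 'a'  n3⇒n4  ** P0@[41:44]
[45] read 'b'  n4⇒n5 (via fail)
[46] read 'b'  n5⇒n5 (via fail)
[47] read 'a'  n5⇒n6
[48] read 'a'  n6⇒n7
[49] read 'a'  n7⇒n8  ** P1@[46:49]
[50] read 'b'  n8⇒n5 (via fail)
[51] read 'a'  n5⇒n6
[52] read 'a'  n6⇒n7
[53] read 'a'  n7⇒n8  ** P1@[50:53]
[54] read 'b'  n8⇒n5 (via fail)
[55] read 'a'  n5⇒n6
[56] read 'a'  n6⇒n7
[57] read 'a'  n7⇒n8  ** P1@[54:57]
[58] read 'c'  n8⇒n1 (via fail)
[59] read 'b'  n1⇒n2
[60] read 'a'  n2⇒n3
[61] read 'a'  n3⇒n4  ** P0@[58:61]
[62] read 'c'  n4⇒n1 (via fail)
[63] read 'b'  n1⇒n2
[64] read 'a'  n2⇒n3
[65] read 'a'  n3⇒n4  ** P0@[62:65]
[66] read 'c'  n4⇒n1 (via fail)
[67] read 'b'  n1⇒n2

Result: [[6,1],[14,0],[15,1],[22,0],[26,1],[32,0],[36,1],[40,0],[44,0],[49,1],[53,1],[57,1],[61,0],[65,0]]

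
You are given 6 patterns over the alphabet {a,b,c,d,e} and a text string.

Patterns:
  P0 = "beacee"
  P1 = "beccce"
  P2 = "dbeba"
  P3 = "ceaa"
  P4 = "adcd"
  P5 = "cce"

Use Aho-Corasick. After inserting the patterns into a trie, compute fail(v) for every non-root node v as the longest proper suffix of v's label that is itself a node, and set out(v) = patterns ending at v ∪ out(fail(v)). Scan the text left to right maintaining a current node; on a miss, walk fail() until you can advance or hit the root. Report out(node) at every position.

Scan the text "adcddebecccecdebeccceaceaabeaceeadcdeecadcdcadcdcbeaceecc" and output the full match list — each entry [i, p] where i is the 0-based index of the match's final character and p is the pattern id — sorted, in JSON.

Build:
Trie nodes:
  n0 'ε': a→20 b→1 c→16 d→11
  n1 'b': e→2
  n2 'be': a→3 c→7
  n3 'bea': c→4
  n4 'beac': e→5
  n5 'beace': e→6
  n6 'beacee': ·  ←P0
  n7 'bec': c→8
  n8 'becc': c→9
  n9 'beccc': e→10
  n10 'beccce': ·  ←P1
  n11 'd': b→12
  n12 'db': e→13
  n13 'dbe': b→14
  n14 'dbeb': a→15
  n15 'dbeba': ·  ←P2
  n16 'c': c→24 e→17
  n17 'ce': a→18
  n18 'cea': a→19
  n19 'ceaa': ·  ←P3
  n20 'a': d→21
  n21 'ad': c→22
  n22 'adc': d→23
  n23 'adcd': ·  ←P4
  n24 'cc': e→25
  n25 'cce': ·  ←P5

Failure links (BFS by depth):
  n1('b'): parent n0 fail=0; on 'b' 0 → fail=0;  out ∅∪∅=∅
  n11('d'): parent n0 fail=0; on 'd' 0 → fail=0;  out ∅∪∅=∅
  n16('c'): parent n0 fail=0; on 'c' 0 → fail=0;  out ∅∪∅=∅
  n20('a'): parent n0 fail=0; on 'a' 0 → fail=0;  out ∅∪∅=∅
  n2('be'): parent n1 fail=0; on 'e' 0 → fail=0;  out ∅∪∅=∅
  n12('db'): parent n11 fail=0; on 'b' 0 → fail=1;  out ∅∪∅=∅
  n17('ce'): parent n16 fail=0; on 'e' 0 → fail=0;  out ∅∪∅=∅
  n21('ad'): parent n20 fail=0; on 'd' 0 → fail=11;  out ∅∪∅=∅
  n24('cc'): parent n16 fail=0; on 'c' 0 → fail=16;  out ∅∪∅=∅
  n3('bea'): parent n2 fail=0; on 'a' 0 → fail=20;  out ∅∪∅=∅
  n7('bec'): parent n2 fail=0; on 'c' 0 → fail=16;  out ∅∪∅=∅
  n13('dbe'): parent n12 fail=1; on 'e' 1 → fail=2;  out ∅∪∅=∅
  n18('cea'): parent n17 fail=0; on 'a' 0 → fail=20;  out ∅∪∅=∅
  n22('adc'): parent n21 fail=11; on 'c' 11→0 → fail=16;  out ∅∪∅=∅
  n25('cce'): parent n24 fail=16; on 'e' 16 → fail=17;  out {5}∪∅={5}
  n4('beac'): parent n3 fail=20; on 'c' 20→0 → fail=16;  out ∅∪∅=∅
  n8('becc'): parent n7 fail=16; on 'c' 16 → fail=24;  out ∅∪∅=∅
  n14('dbeb'): parent n13 fail=2; on 'b' 2→0 → fail=1;  out ∅∪∅=∅
  n19('ceaa'): parent n18 fail=20; on 'a' 20→0 → fail=20;  out {3}∪∅={3}
  n23('adcd'): parent n22 fail=16; on 'd' 16→0 → fail=11;  out {4}∪∅={4}
  n5('beace'): parent n4 fail=16; on 'e' 16 → fail=17;  out ∅∪∅=∅
  n9('beccc'): parent n8 fail=24; on 'c' 24→16 → fail=24;  out ∅∪∅=∅
  n15('dbeba'): parent n14 fail=1; on 'a' 1→0 → fail=20;  out {2}∪∅={2}
  n6('beacee'): parent n5 fail=17; on 'e' 17→0 → fail=0;  out {0}∪∅={0}
  n10('beccce'): parent n9 fail=24; on 'e' 24 → fail=25;  out {1}∪{5}={1,5}

Scan:
pos 0 'a': at 20
pos 1 'd': at 21
pos 2 'c': at 22
pos 3 'd': at 23  → match P4@[0:3]
pos 4 'd': at 11 ·f
pos 5 'e': at 0 ·f
pos 6 'b': at 1
pos 7 'e': at 2
pos 8 'c': at 7
pos 9 'c': at 8
pos 10 'c': at 9
pos 11 'e': at 10  → match P1@[6:11],P5@[9:11]
pos 12 'c': at 16 ·f
pos 13 'd': at 11 ·f
pos 14 'e': at 0 ·f
pos 15 'b': at 1
pos 16 'e': at 2
pos 17 'c': at 7
pos 18 'c': at 8
pos 19 'c': at 9
pos 20 'e': at 10  → match P1@[15:20],P5@[18:20]
pos 21 'a': at 18 ·f
pos 22 'c': at 16 ·f
pos 23 'e': at 17
pos 24 'a': at 18
pos 25 'a': at 19  → match P3@[22:25]
pos 26 'b': at 1 ·f
pos 27 'e': at 2
pos 28 'a': at 3
pos 29 'c': at 4
pos 30 'e': at 5
pos 31 'e': at 6  → match P0@[26:31]
pos 32 'a': at 20 ·f
pos 33 'd': at 21
pos 34 'c': at 22
pos 35 'd': at 23  → match P4@[32:35]
pos 36 'e': at 0 ·f
pos 37 'e': at 0
pos 38 'c': at 16
pos 39 'a': at 20 ·f
pos 40 'd': at 21
pos 41 'c': at 22
pos 42 'd': at 23  → match P4@[39:42]
pos 43 'c': at 16 ·f
pos 44 'a': at 20 ·f
pos 45 'd': at 21
pos 46 'c': at 22
pos 47 'd': at 23  → match P4@[44:47]
pos 48 'c': at 16 ·f
pos 49 'b': at 1 ·f
pos 50 'e': at 2
pos 51 'a': at 3
pos 52 'c': at 4
pos 53 'e': at 5
pos 54 'e': at 6  → match P0@[49:54]
pos 55 'c': at 16 ·f
pos 56 'c': at 24

All matches (sorted): [[3,4],[11,1],[11,5],[20,1],[20,5],[25,3],[31,0],[35,4],[42,4],[47,4],[54,0]]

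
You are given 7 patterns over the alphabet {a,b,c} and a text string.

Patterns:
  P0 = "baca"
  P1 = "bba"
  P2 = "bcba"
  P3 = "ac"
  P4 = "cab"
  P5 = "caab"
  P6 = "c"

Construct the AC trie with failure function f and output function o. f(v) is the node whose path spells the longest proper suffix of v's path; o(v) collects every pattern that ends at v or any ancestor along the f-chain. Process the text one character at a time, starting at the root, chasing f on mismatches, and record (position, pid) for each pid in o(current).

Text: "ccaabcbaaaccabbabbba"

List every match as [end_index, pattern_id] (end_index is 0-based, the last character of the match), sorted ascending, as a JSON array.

Construct AC machine:
Trie (insert patterns):
  0='ε' goto a→10 b→1 c→12
  1='b' goto a→2 b→5 c→7
  2='ba' goto c→3
  3='bac' goto a→4
  4='baca' goto ·  ←P0
  5='bb' goto a→6
  6='bba' goto ·  ←P1
  7='bc' goto b→8
  8='bcb' goto a→9
  9='bcba' goto ·  ←P2
  10='a' goto c→11
  11='ac' goto ·  ←P3
  12='c' goto a→13  ←P6
  13='ca' goto a→15 b→14
  14='cab' goto ·  ←P4
  15='caa' goto b→16
  16='caab' goto ·  ←P5

BFS fail/out derivation:
  fail(1) 'b': from fail(0)=0 chase 'b': 0 ⇒ 0;  out=∅∪out(0)=∅
  fail(10) 'a': from fail(0)=0 chase 'a': 0 ⇒ 0;  out=∅∪out(0)=∅
  fail(12) 'c': from fail(0)=0 chase 'c': 0 ⇒ 0;  out={6}∪out(0)={6}
  fail(2) 'ba': from fail(1)=0 chase 'a': 0 ⇒ 10;  out=∅∪out(10)=∅
  fail(5) 'bb': from fail(1)=0 chase 'b': 0 ⇒ 1;  out=∅∪out(1)=∅
  fail(7) 'bc': from fail(1)=0 chase 'c': 0 ⇒ 12;  out=∅∪out(12)={6}
  fail(11) 'ac': from fail(10)=0 chase 'c': 0 ⇒ 12;  out={3}∪out(12)={3,6}
  fail(13) 'ca': from fail(12)=0 chase 'a': 0 ⇒ 10;  out=∅∪out(10)=∅
  fail(3) 'bac': from fail(2)=10 chase 'c': 10 ⇒ 11;  out=∅∪out(11)={3,6}
  fail(6) 'bba': from fail(5)=1 chase 'a': 1 ⇒ 2;  out={1}∪out(2)={1}
  fail(8) 'bcb': from fail(7)=12 chase 'b': 12→0 ⇒ 1;  out=∅∪out(1)=∅
  fail(14) 'cab': from fail(13)=10 chase 'b': 10→0 ⇒ 1;  out={4}∪out(1)={4}
  fail(15) 'caa': from fail(13)=10 chase 'a': 10→0 ⇒ 10;  out=∅∪out(10)=∅
  fail(4) 'baca': from fail(3)=11 chase 'a': 11→12 ⇒ 13;  out={0}∪out(13)={0}
  fail(9) 'bcba': from fail(8)=1 chase 'a': 1 ⇒ 2;  out={2}∪out(2)={2}
  fail(16) 'caab': from fail(15)=10 chase 'b': 10→0 ⇒ 1;  out={5}∪out(1)={5}

Text stream:
i=0 'c': node 0→12  emit P6@[0:0]
i=1 'c': node 12→12 (fail-walked)  emit P6@[1:1]
i=2 'a': node 12→13
i=3 'a': node 13→15
i=4 'b': node 15→16  emit P5@[1:4]
i=5 'c': node 16→7 (fail-walked)  emit P6@[5:5]
i=6 'b': node 7→8
i=7 'a': node 8→9  emit P2@[4:7]
i=8 'a': node 9→10 (fail-walked)
i=9 'a': node 10→10 (fail-walked)
i=10 'c': node 10→11  emit P3@[9:10],P6@[10:10]
i=11 'c': node 11→12 (fail-walked)  emit P6@[11:11]
i=12 'a': node 12→13
i=13 'b': node 13→14  emit P4@[11:13]
i=14 'b': node 14→5 (fail-walked)
i=15 'a': node 5→6  emit P1@[13:15]
i=16 'b': node 6→1 (fail-walked)
i=17 'b': node 1→5
i=18 'b': node 5→5 (fail-walked)
i=19 'a': node 5→6  emit P1@[17:19]

All matches (sorted): [[0,6],[1,6],[4,5],[5,6],[7,2],[10,3],[10,6],[11,6],[13,4],[15,1],[19,1]]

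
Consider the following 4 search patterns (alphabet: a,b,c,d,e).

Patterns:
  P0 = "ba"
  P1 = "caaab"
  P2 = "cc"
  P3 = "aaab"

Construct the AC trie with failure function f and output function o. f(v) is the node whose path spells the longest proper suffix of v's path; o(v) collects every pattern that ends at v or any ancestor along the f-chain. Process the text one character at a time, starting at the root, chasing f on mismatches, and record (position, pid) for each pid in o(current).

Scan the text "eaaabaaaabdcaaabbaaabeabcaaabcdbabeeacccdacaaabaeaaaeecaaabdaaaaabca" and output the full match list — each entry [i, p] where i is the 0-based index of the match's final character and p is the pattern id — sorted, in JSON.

Build:
Trie nodes:
  n0 'ε': a→9 b→1 c→3
  n1 'b': a→2
  n2 'ba': ·  [P0 ends]
  n3 'c': a→4 c→8
  n4 'ca': a→5
  n5 'caa': a→6
  n6 'caaa': b→7
  n7 'caaab': ·  [P1 ends]
  n8 'cc': ·  [P2 ends]
  n9 'a': a→10
  n10 'aa': a→11
  n11 'aaa': b→12
  n12 'aaab': ·  [P3 ends]

BFS fail/out derivation:
  n1('b'): parent n0 fail=0; on 'b' 0 → fail=0;  out ∅∪∅=∅
  n3('c'): parent n0 fail=0; on 'c' 0 → fail=0;  out ∅∪∅=∅
  n9('a'): parent n0 fail=0; on 'a' 0 → fail=0;  out ∅∪∅=∅
  n2('ba'): parent n1 fail=0; on 'a' 0 → fail=9;  out {0}∪∅={0}
  n4('ca'): parent n3 fail=0; on 'a' 0 → fail=9;  out ∅∪∅=∅
  n8('cc'): parent n3 fail=0; on 'c' 0 → fail=3;  out {2}∪∅={2}
  n10('aa'): parent n9 fail=0; on 'a' 0 → fail=9;  out ∅∪∅=∅
  n5('caa'): parent n4 fail=9; on 'a' 9 → fail=10;  out ∅∪∅=∅
  n11('aaa'): parent n10 fail=9; on 'a' 9 → fail=10;  out ∅∪∅=∅
  n6('caaa'): parent n5 fail=10; on 'a' 10 → fail=11;  out ∅∪∅=∅
  n12('aaab'): parent n11 fail=10; on 'b' 10→9→0 → fail=1;  out {3}∪∅={3}
  n7('caaab'): parent n6 fail=11; on 'b' 11 → fail=12;  out {1}∪{3}={1,3}

Text stream:
[0] read 'e'  n0⇒n0
[1] read 'a'  n0⇒n9
[2] read 'a'  n9⇒n10
[3] read 'a'  n10⇒n11
[4] read 'b'  n11⇒n12  emit P3@[1:4]
[5] read 'a'  n12⇒n2 (via fail)  emit P0@[4:5]
[6] read 'a'  n2⇒n10 (via fail)
[7] read 'a'  n10⇒n11
[8] read 'a'  n11⇒n11 (via fail)
[9] read 'b'  n11⇒n12  emit P3@[6:9]
[10] read 'd'  n12⇒n0 (via fail)
[11] read 'c'  n0⇒n3
[12] read 'a'  n3⇒n4
[13] read 'a'  n4⇒n5
[14] read 'a'  n5⇒n6
[15] read 'b'  n6⇒n7  emit P1@[11:15],P3@[12:15]
[16] read 'b'  n7⇒n1 (via fail)
[17] read 'a'  n1⇒n2  emit P0@[16:17]
[18] read 'a'  n2⇒n10 (via fail)
[19] read 'a'  n10⇒n11
[20] read 'b'  n11⇒n12  emit P3@[17:20]
[21] read 'e'  n12⇒n0 (via fail)
[22] read 'a'  n0⇒n9
[23] read 'b'  n9⇒n1 (via fail)
[24] read 'c'  n1⇒n3 (via fail)
[25] read 'a'  n3⇒n4
[26] read 'a'  n4⇒n5
[27] read 'a'  n5⇒n6
[28] read 'b'  n6⇒n7  emit P1@[24:28],P3@[25:28]
[29] read 'c'  n7⇒n3 (via fail)
[30] read 'd'  n3⇒n0 (via fail)
[31] read 'b'  n0⇒n1
[32] read 'a'  n1⇒n2  emit P0@[31:32]
[33] read 'b'  n2⇒n1 (via fail)
[34] read 'e'  n1⇒n0 (via fail)
[35] read 'e'  n0⇒n0
[36] read 'a'  n0⇒n9
[37] read 'c'  n9⇒n3 (via fail)
[38] read 'c'  n3⇒n8  emit P2@[37:38]
[39] read 'c'  n8⇒n8 (via fail)  emit P2@[38:39]
[40] read 'd'  n8⇒n0 (via fail)
[41] read 'a'  n0⇒n9
[42] read 'c'  n9⇒n3 (via fail)
[43] read 'a'  n3⇒n4
[44] read 'a'  n4⇒n5
[45] read 'a'  n5⇒n6
[46] read 'b'  n6⇒n7  emit P1@[42:46],P3@[43:46]
[47] read 'a'  n7⇒n2 (via fail)  emit P0@[46:47]
[48] read 'e'  n2⇒n0 (via fail)
[49] read 'a'  n0⇒n9
[50] read 'a'  n9⇒n10
[51] read 'a'  n10⇒n11
[52] read 'e'  n11⇒n0 (via fail)
[53] read 'e'  n0⇒n0
[54] read 'c'  n0⇒n3
[55] read 'a'  n3⇒n4
[56] read 'a'  n4⇒n5
[57] read 'a'  n5⇒n6
[58] read 'b'  n6⇒n7  emit P1@[54:58],P3@[55:58]
[59] read 'd'  n7⇒n0 (via fail)
[60] read 'a'  n0⇒n9
[61] read 'a'  n9⇒n10
[62] read 'a'  n10⇒n11
[63] read 'a'  n11⇒n11 (via fail)
[64] read 'a'  n11⇒n11 (via fail)
[65] read 'b'  n11⇒n12  emit P3@[62:65]
[66] read 'c'  n12⇒n3 (via fail)
[67] read 'a'  n3⇒n4

Matches: [[4,3],[5,0],[9,3],[15,1],[15,3],[17,0],[20,3],[28,1],[28,3],[32,0],[38,2],[39,2],[46,1],[46,3],[47,0],[58,1],[58,3],[65,3]]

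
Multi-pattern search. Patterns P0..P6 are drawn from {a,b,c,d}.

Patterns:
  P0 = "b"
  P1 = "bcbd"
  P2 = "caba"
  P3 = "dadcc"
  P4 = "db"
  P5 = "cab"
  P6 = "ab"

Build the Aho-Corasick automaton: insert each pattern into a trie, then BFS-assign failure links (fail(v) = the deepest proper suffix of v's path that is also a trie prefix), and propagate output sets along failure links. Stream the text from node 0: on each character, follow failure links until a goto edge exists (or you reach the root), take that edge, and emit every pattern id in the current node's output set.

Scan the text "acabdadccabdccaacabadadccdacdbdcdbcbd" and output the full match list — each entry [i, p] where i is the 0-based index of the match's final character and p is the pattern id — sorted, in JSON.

Construct AC machine:
Trie (insert patterns):
  0='ε' goto a→15 b→1 c→5 d→9
  1='b' goto c→2  ←P0
  2='bc' goto b→3
  3='bcb' goto d→4
  4='bcbd' goto ·  ←P1
  5='c' goto a→6
  6='ca' goto b→7
  7='cab' goto a→8  ←P5
  8='caba' goto ·  ←P2
  9='d' goto a→10 b→14
  10='da' goto d→11
  11='dad' goto c→12
  12='dadc' goto c→13
  13='dadcc' goto ·  ←P3
  14='db' goto ·  ←P4
  15='a' goto b→16
  16='ab' goto ·  ←P6

Failure links (BFS by depth):
  fail(1) 'b': from fail(0)=0 chase 'b': 0 ⇒ 0;  out={0}∪out(0)={0}
  fail(5) 'c': from fail(0)=0 chase 'c': 0 ⇒ 0;  out=∅∪out(0)=∅
  fail(9) 'd': from fail(0)=0 chase 'd': 0 ⇒ 0;  out=∅∪out(0)=∅
  fail(15) 'a': from fail(0)=0 chase 'a': 0 ⇒ 0;  out=∅∪out(0)=∅
  fail(2) 'bc': from fail(1)=0 chase 'c': 0 ⇒ 5;  out=∅∪out(5)=∅
  fail(6) 'ca': from fail(5)=0 chase 'a': 0 ⇒ 15;  out=∅∪out(15)=∅
  fail(10) 'da': from fail(9)=0 chase 'a': 0 ⇒ 15;  out=∅∪out(15)=∅
  fail(14) 'db': from fail(9)=0 chase 'b': 0 ⇒ 1;  out={4}∪out(1)={0,4}
  fail(16) 'ab': from fail(15)=0 chase 'b': 0 ⇒ 1;  out={6}∪out(1)={0,6}
  fail(3) 'bcb': from fail(2)=5 chase 'b': 5→0 ⇒ 1;  out=∅∪out(1)={0}
  fail(7) 'cab': from fail(6)=15 chase 'b': 15 ⇒ 16;  out={5}∪out(16)={0,5,6}
  fail(11) 'dad': from fail(10)=15 chase 'd': 15→0 ⇒ 9;  out=∅∪out(9)=∅
  fail(4) 'bcbd': from fail(3)=1 chase 'd': 1→0 ⇒ 9;  out={1}∪out(9)={1}
  fail(8) 'caba': from fail(7)=16 chase 'a': 16→1→0 ⇒ 15;  out={2}∪out(15)={2}
  fail(12) 'dadc': from fail(11)=9 chase 'c': 9→0 ⇒ 5;  out=∅∪out(5)=∅
  fail(13) 'dadcc': from fail(12)=5 chase 'c': 5→0 ⇒ 5;  out={3}∪out(5)={3}

Scan:
i=0 'a': node 0→15
i=1 'c': node 15→5 (fail-walked)
i=2 'a': node 5→6
i=3 'b': node 6→7  emit P0@[3:3],P5@[1:3],P6@[2:3]
i=4 'd': node 7→9 (fail-walked)
i=5 'a': node 9→10
i=6 'd': node 10→11
i=7 'c': node 11→12
i=8 'c': node 12→13  emit P3@[4:8]
i=9 'a': node 13→6 (fail-walked)
i=10 'b': node 6→7  emit P0@[10:10],P5@[8:10],P6@[9:10]
i=11 'd': node 7→9 (fail-walked)
i=12 'c': node 9→5 (fail-walked)
i=13 'c': node 5→5 (fail-walked)
i=14 'a': node 5→6
i=15 'a': node 6→15 (fail-walked)
i=16 'c': node 15→5 (fail-walked)
i=17 'a': node 5→6
i=18 'b': node 6→7  emit P0@[18:18],P5@[16:18],P6@[17:18]
i=19 'a': node 7→8  emit P2@[16:19]
i=20 'd': node 8→9 (fail-walked)
i=21 'a': node 9→10
i=22 'd': node 10→11
i=23 'c': node 11→12
i=24 'c': node 12→13  emit P3@[20:24]
i=25 'd': node 13→9 (fail-walked)
i=26 'a': node 9→10
i=27 'c': node 10→5 (fail-walked)
i=28 'd': node 5→9 (fail-walked)
i=29 'b': node 9→14  emit P0@[29:29],P4@[28:29]
i=30 'd': node 14→9 (fail-walked)
i=31 'c': node 9→5 (fail-walked)
i=32 'd': node 5→9 (fail-walked)
i=33 'b': node 9→14  emit P0@[33:33],P4@[32:33]
i=34 'c': node 14→2 (fail-walked)
i=35 'b': node 2→3  emit P0@[35:35]
i=36 'd': node 3→4  emit P1@[33:36]

Matches: [[3,0],[3,5],[3,6],[8,3],[10,0],[10,5],[10,6],[18,0],[18,5],[18,6],[19,2],[24,3],[29,0],[29,4],[33,0],[33,4],[35,0],[36,1]]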